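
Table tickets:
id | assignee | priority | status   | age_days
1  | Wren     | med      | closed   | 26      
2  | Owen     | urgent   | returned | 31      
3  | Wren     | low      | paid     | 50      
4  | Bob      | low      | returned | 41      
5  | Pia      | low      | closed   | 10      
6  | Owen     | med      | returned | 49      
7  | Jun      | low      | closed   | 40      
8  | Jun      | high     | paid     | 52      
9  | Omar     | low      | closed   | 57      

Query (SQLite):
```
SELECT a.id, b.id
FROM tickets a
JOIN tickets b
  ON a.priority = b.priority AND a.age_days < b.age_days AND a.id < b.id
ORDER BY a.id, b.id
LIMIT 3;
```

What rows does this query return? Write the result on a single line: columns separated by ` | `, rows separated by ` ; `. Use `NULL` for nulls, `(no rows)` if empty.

1 | 6 ; 3 | 9 ; 4 | 9

Pairs (a,b) with same priority, a.age_days < b.age_days, a.id < b.id.
priority groups: high:{8} low:{3,4,5,7,9} med:{1,6} urgent:{2}
Ordered by (a.id, b.id); first 3.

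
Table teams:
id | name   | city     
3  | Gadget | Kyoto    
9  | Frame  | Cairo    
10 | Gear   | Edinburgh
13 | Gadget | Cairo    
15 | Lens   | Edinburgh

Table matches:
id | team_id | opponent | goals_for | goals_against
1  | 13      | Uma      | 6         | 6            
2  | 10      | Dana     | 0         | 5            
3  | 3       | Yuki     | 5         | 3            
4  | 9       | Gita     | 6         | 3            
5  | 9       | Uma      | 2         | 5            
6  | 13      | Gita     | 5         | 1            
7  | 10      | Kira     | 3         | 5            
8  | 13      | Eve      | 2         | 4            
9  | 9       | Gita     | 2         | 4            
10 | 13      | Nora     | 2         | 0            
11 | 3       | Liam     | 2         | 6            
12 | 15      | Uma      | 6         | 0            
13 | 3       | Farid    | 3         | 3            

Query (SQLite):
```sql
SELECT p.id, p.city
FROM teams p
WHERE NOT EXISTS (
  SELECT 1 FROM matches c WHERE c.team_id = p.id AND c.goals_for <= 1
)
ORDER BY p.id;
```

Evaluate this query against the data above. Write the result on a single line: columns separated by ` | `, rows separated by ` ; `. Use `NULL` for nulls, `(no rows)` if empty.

For each teams row, check whether any matches with matching team_id has goals_for <= 1.
Keep rows where that is false.

3 | Kyoto ; 9 | Cairo ; 13 | Cairo ; 15 | Edinburgh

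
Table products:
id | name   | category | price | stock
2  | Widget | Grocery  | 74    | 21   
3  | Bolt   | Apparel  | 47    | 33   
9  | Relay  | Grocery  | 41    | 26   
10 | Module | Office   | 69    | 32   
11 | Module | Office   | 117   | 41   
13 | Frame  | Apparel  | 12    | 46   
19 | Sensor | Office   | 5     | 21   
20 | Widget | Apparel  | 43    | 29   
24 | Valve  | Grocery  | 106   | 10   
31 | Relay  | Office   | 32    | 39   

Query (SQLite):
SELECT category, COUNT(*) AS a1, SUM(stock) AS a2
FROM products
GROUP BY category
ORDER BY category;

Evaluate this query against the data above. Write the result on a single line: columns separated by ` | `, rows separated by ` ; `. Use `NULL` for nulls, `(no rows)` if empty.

Group products by category.
Per group compute: COUNT(*), SUM(stock).
  Apparel: ids {3, 13, 20} → COUNT(*)=3, SUM(stock)=108
  Grocery: ids {2, 9, 24} → COUNT(*)=3, SUM(stock)=57
  Office: ids {10, 11, 19, 31} → COUNT(*)=4, SUM(stock)=133

Apparel | 3 | 108 ; Grocery | 3 | 57 ; Office | 4 | 133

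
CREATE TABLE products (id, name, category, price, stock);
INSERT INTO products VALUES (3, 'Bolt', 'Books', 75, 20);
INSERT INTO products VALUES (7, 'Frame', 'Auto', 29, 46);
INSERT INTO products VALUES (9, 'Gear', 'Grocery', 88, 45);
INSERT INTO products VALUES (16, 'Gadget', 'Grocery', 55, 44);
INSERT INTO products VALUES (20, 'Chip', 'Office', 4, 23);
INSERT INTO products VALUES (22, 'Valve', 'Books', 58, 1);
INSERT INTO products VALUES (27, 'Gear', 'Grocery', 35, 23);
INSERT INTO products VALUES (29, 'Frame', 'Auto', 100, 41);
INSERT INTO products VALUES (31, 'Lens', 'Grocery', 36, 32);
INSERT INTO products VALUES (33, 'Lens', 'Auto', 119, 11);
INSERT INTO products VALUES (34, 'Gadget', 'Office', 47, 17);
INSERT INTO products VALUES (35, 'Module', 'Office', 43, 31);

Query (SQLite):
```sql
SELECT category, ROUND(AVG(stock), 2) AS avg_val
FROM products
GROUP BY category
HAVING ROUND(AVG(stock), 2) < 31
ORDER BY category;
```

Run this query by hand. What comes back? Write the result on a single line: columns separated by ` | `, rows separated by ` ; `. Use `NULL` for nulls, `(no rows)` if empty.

Partition products by category; compute ROUND(AVG(stock), 2) within each group.
HAVING: keep groups where ROUND(AVG(stock), 2) < 31.
  Auto: ids {7, 29, 33} → ROUND(AVG(stock), 2)=32.67
  Books: ids {3, 22} → ROUND(AVG(stock), 2)=10.5
  Grocery: ids {9, 16, 27, 31} → ROUND(AVG(stock), 2)=36
  Office: ids {20, 34, 35} → ROUND(AVG(stock), 2)=23.67

Books | 10.5 ; Office | 23.67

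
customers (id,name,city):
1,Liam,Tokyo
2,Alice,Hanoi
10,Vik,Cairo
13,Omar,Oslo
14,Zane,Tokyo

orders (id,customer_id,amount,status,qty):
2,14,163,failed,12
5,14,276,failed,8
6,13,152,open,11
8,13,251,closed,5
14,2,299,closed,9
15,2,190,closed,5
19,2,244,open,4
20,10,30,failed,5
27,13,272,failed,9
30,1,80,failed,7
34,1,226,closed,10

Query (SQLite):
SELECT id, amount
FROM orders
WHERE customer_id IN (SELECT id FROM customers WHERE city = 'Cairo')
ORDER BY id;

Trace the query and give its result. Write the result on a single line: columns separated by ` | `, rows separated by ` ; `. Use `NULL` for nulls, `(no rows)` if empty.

20 | 30

Inner query: customers.id where city = 'Cairo'.
Outer: keep orders rows whose customer_id is in that set.
Inner query → {10}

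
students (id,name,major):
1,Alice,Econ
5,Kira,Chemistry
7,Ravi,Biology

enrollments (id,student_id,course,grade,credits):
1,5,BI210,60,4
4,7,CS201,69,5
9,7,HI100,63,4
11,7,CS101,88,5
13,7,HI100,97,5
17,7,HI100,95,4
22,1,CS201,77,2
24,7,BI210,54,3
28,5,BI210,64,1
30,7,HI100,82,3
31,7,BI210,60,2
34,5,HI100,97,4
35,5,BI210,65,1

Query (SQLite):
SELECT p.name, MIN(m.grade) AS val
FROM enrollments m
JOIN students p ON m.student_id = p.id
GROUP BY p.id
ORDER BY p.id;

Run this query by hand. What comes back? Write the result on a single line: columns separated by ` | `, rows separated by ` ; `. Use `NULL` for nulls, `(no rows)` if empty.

Alice | 77 ; Kira | 60 ; Ravi | 54

Join each enrollments row to its students via student_id.
Group joined rows by students.id; compute MIN(m.grade) per group.
  1: ids {22} → MIN(m.grade)=77
  5: ids {1, 28, 34, 35} → MIN(m.grade)=60
  7: ids {4, 9, 11, 13, 17, 24, 30, 31} → MIN(m.grade)=54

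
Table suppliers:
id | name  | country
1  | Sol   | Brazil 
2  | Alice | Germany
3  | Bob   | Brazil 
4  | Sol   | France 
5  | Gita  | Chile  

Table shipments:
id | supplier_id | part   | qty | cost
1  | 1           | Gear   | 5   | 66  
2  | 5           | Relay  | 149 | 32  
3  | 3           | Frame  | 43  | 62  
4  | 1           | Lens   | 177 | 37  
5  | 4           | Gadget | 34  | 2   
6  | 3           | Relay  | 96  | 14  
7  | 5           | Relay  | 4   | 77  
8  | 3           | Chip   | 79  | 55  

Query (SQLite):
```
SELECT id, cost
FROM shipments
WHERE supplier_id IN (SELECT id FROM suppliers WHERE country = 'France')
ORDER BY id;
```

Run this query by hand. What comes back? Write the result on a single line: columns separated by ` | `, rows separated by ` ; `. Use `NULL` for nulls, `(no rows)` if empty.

5 | 2

Inner query: suppliers.id where country = 'France'.
Outer: keep shipments rows whose supplier_id is in that set.
Inner query → {4}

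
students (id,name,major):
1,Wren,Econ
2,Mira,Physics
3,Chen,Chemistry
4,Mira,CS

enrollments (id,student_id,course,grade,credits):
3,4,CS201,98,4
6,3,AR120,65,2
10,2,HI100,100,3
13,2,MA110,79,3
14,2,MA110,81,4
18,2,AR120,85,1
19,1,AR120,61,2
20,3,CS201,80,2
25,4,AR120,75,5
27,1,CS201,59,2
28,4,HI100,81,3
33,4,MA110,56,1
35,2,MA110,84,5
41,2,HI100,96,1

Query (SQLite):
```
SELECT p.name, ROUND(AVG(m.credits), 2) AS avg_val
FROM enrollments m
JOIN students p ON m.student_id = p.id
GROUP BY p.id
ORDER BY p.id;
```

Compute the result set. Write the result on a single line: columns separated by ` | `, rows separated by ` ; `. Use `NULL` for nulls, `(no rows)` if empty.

Join each enrollments row to its students via student_id.
Group joined rows by students.id; compute ROUND(AVG(m.credits), 2) per group.
  1: ids {19, 27} → ROUND(AVG(m.credits), 2)=2
  2: ids {10, 13, 14, 18, 35, 41} → ROUND(AVG(m.credits), 2)=2.83
  3: ids {6, 20} → ROUND(AVG(m.credits), 2)=2
  4: ids {3, 25, 28, 33} → ROUND(AVG(m.credits), 2)=3.25

Wren | 2 ; Mira | 2.83 ; Chen | 2 ; Mira | 3.25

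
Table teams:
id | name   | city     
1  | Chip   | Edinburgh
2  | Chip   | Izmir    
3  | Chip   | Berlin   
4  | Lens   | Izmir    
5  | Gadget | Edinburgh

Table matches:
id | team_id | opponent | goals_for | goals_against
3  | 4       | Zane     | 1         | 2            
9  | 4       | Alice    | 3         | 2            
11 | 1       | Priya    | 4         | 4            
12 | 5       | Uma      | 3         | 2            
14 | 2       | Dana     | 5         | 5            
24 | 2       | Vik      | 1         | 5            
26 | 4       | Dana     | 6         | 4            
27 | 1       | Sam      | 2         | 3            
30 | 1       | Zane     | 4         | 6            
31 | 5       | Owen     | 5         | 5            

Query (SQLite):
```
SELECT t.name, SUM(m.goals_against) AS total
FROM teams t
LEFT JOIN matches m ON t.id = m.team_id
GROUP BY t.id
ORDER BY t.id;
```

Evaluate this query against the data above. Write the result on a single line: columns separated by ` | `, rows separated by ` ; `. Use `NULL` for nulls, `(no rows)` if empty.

Chip | 13 ; Chip | 10 ; Chip | NULL ; Lens | 8 ; Gadget | 7

LEFT JOIN keeps every teams row; unmatched ones get NULL for matches columns.
Group by teams.id and compute SUM(m.goals_against). SUM over an all-NULL group is NULL.
  1: ids {11, 27, 30} → SUM(m.goals_against)=13
  2: ids {14, 24} → SUM(m.goals_against)=10
  3: ids {—} → SUM(m.goals_against)=NULL
  4: ids {3, 9, 26} → SUM(m.goals_against)=8
  5: ids {12, 31} → SUM(m.goals_against)=7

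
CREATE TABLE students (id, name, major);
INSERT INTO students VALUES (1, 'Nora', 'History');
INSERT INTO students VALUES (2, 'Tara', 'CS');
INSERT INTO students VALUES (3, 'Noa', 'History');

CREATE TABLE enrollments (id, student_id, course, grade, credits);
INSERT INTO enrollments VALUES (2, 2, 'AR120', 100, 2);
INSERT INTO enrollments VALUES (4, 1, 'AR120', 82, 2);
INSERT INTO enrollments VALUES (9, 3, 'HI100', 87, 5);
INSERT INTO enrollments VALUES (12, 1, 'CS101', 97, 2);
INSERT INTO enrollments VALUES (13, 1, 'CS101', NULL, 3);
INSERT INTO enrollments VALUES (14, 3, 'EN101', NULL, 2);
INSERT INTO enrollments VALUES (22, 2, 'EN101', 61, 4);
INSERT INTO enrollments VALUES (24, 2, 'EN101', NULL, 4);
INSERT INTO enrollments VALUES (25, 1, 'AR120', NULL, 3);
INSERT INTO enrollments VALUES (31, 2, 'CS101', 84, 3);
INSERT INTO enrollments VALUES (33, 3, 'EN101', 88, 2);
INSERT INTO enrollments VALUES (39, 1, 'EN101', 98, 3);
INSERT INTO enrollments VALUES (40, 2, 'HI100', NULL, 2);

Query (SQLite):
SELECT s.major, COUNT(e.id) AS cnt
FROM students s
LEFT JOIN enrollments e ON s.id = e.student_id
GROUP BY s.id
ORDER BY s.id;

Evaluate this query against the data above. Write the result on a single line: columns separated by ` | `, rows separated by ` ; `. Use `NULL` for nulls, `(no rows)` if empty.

History | 5 ; CS | 5 ; History | 3

LEFT JOIN keeps every students row; unmatched ones get NULL for enrollments columns.
Group by students.id and compute COUNT(e.id). COUNT(col) of an all-NULL group is 0.
  1: ids {4, 12, 13, 25, 39} → COUNT(e.id)=5
  2: ids {2, 22, 24, 31, 40} → COUNT(e.id)=5
  3: ids {9, 14, 33} → COUNT(e.id)=3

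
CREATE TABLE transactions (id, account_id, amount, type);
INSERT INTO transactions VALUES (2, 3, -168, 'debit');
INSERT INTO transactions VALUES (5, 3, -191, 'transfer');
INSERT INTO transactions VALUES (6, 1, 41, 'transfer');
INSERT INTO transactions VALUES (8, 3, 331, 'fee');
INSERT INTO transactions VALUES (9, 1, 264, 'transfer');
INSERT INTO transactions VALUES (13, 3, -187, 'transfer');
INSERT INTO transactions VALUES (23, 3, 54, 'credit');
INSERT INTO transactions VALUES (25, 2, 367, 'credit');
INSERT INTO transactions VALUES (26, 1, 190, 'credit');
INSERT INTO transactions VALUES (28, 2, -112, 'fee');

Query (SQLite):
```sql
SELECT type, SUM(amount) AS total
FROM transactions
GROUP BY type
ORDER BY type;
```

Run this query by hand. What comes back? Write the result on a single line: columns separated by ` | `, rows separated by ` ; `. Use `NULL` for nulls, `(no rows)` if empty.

credit | 611 ; debit | -168 ; fee | 219 ; transfer | -73

Partition transactions by type; compute SUM(amount) within each group.
  credit: ids {23, 25, 26} → SUM(amount)=611
  debit: ids {2} → SUM(amount)=-168
  fee: ids {8, 28} → SUM(amount)=219
  transfer: ids {5, 6, 9, 13} → SUM(amount)=-73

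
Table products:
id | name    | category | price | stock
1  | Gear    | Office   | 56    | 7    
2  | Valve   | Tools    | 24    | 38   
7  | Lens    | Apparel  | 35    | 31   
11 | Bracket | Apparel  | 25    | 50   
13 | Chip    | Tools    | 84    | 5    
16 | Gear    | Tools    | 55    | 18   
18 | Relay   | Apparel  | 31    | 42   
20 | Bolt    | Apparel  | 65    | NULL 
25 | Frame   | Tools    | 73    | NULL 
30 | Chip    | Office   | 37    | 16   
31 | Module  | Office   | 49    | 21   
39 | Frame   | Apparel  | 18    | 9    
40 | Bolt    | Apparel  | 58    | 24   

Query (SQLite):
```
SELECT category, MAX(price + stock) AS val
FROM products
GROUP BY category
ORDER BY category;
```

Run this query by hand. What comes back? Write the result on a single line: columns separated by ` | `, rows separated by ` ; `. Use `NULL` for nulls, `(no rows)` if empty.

Apparel | 82 ; Office | 70 ; Tools | 89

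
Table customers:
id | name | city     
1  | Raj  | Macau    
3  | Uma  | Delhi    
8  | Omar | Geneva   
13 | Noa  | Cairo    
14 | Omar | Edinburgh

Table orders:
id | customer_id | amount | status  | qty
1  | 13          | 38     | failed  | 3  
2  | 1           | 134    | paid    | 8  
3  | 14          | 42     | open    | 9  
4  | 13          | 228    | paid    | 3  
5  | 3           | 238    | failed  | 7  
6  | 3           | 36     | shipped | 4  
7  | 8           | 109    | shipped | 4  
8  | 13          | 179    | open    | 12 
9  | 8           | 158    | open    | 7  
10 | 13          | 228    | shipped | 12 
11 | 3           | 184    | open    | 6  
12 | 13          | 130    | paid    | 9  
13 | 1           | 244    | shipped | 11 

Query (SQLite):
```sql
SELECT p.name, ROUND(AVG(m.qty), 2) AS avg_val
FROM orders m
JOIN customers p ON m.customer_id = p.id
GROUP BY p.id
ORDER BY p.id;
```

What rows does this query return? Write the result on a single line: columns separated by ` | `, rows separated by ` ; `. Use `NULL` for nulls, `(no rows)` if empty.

Join each orders row to its customers via customer_id.
Group joined rows by customers.id; compute ROUND(AVG(m.qty), 2) per group.
  1: ids {2, 13} → ROUND(AVG(m.qty), 2)=9.5
  3: ids {5, 6, 11} → ROUND(AVG(m.qty), 2)=5.67
  8: ids {7, 9} → ROUND(AVG(m.qty), 2)=5.5
  13: ids {1, 4, 8, 10, 12} → ROUND(AVG(m.qty), 2)=7.8
  14: ids {3} → ROUND(AVG(m.qty), 2)=9

Raj | 9.5 ; Uma | 5.67 ; Omar | 5.5 ; Noa | 7.8 ; Omar | 9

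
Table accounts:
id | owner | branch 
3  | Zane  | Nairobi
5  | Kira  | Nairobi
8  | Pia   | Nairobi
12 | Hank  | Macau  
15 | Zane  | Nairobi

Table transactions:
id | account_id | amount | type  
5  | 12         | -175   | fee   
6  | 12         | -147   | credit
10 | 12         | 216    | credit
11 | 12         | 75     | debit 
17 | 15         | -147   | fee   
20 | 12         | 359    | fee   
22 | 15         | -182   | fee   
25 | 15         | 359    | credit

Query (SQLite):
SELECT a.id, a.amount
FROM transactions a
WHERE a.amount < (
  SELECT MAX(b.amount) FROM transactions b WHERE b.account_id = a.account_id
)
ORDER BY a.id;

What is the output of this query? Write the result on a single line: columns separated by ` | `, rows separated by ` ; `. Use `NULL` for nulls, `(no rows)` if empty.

For each transactions row a, compute MAX(amount) over rows sharing a.account_id.
Keep row a if a.amount < that per-group MAX.
  account_id=12: MAX(amount) = 359
  account_id=15: MAX(amount) = 359

5 | -175 ; 6 | -147 ; 10 | 216 ; 11 | 75 ; 17 | -147 ; 22 | -182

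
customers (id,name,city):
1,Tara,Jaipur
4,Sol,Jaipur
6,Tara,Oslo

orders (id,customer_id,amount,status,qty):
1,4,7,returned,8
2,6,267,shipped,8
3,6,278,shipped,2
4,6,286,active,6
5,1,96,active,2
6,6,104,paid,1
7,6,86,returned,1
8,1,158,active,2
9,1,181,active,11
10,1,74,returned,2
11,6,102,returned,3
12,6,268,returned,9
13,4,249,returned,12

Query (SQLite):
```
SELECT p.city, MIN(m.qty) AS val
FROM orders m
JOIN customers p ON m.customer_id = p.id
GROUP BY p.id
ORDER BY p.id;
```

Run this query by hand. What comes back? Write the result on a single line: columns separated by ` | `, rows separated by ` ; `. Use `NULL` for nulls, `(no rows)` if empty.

Jaipur | 2 ; Jaipur | 8 ; Oslo | 1

Join each orders row to its customers via customer_id.
Group joined rows by customers.id; compute MIN(m.qty) per group.
  1: ids {5, 8, 9, 10} → MIN(m.qty)=2
  4: ids {1, 13} → MIN(m.qty)=8
  6: ids {2, 3, 4, 6, 7, 11, 12} → MIN(m.qty)=1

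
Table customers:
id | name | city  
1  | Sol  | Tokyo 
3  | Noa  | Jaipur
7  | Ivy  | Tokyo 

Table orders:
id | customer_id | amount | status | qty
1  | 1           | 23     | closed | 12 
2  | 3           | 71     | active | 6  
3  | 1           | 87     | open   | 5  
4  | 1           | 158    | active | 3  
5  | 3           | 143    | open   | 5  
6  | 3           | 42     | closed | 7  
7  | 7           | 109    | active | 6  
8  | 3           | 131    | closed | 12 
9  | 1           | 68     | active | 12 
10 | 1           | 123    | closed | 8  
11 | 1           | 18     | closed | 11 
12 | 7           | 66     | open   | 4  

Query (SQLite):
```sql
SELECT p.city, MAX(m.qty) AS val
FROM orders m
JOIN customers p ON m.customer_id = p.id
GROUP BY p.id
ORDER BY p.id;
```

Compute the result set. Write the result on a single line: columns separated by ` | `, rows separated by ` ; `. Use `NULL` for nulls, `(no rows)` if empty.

Tokyo | 12 ; Jaipur | 12 ; Tokyo | 6

Join each orders row to its customers via customer_id.
Group joined rows by customers.id; compute MAX(m.qty) per group.
  1: ids {1, 3, 4, 9, 10, 11} → MAX(m.qty)=12
  3: ids {2, 5, 6, 8} → MAX(m.qty)=12
  7: ids {7, 12} → MAX(m.qty)=6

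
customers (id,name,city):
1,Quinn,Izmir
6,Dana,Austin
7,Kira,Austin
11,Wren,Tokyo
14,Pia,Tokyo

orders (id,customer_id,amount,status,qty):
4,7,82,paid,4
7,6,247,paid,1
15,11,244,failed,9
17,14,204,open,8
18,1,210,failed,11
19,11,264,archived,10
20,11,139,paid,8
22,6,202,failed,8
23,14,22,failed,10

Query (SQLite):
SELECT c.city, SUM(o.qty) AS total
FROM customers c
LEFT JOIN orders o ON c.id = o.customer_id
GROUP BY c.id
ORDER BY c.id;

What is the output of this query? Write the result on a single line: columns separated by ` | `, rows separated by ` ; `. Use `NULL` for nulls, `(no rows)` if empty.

LEFT JOIN keeps every customers row; unmatched ones get NULL for orders columns.
Group by customers.id and compute SUM(o.qty). SUM over an all-NULL group is NULL.
  1: ids {18} → SUM(o.qty)=11
  6: ids {7, 22} → SUM(o.qty)=9
  7: ids {4} → SUM(o.qty)=4
  11: ids {15, 19, 20} → SUM(o.qty)=27
  14: ids {17, 23} → SUM(o.qty)=18

Izmir | 11 ; Austin | 9 ; Austin | 4 ; Tokyo | 27 ; Tokyo | 18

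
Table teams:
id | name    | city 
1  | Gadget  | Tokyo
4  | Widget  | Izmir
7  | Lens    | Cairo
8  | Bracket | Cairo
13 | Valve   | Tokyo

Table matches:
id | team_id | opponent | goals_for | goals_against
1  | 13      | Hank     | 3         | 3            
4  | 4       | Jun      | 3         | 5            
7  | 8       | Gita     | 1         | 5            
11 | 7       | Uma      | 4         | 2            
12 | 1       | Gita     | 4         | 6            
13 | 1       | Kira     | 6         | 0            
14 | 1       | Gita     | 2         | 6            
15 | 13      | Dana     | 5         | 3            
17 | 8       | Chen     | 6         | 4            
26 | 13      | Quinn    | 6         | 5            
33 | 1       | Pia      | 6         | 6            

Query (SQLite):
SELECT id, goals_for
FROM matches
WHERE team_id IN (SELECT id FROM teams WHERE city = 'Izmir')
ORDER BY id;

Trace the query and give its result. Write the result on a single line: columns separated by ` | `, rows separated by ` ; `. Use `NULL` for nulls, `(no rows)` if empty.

4 | 3

Inner query: teams.id where city = 'Izmir'.
Outer: keep matches rows whose team_id is in that set.
Inner query → {4}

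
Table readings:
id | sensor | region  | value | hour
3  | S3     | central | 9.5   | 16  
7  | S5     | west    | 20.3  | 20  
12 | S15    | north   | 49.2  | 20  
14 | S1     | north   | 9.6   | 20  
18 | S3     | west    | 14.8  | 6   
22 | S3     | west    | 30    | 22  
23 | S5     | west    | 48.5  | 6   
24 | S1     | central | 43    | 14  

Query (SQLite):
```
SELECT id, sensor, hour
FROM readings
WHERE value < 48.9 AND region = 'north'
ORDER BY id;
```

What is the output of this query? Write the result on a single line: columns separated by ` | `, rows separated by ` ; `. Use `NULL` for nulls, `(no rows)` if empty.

14 | S1 | 20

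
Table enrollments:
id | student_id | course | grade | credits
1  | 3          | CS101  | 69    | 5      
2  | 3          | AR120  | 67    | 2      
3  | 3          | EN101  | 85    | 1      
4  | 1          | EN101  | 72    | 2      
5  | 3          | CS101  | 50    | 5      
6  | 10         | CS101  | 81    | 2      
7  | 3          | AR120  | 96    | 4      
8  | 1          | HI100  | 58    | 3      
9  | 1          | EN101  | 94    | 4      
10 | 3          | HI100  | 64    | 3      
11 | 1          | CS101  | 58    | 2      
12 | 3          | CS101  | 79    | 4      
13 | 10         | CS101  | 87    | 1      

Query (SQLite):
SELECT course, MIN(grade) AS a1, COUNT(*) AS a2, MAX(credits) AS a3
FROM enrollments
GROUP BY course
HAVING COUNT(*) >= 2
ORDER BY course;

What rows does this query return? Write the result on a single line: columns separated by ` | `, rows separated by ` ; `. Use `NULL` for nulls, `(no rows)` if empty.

Group enrollments by course.
Per group compute: MIN(grade), COUNT(*), MAX(credits).
HAVING: drop groups with fewer than 2 rows.
  AR120: ids {2, 7} → MIN(grade)=67, COUNT(*)=2, MAX(credits)=4
  CS101: ids {1, 5, 6, 11, 12, 13} → MIN(grade)=50, COUNT(*)=6, MAX(credits)=5
  EN101: ids {3, 4, 9} → MIN(grade)=72, COUNT(*)=3, MAX(credits)=4
  HI100: ids {8, 10} → MIN(grade)=58, COUNT(*)=2, MAX(credits)=3

AR120 | 67 | 2 | 4 ; CS101 | 50 | 6 | 5 ; EN101 | 72 | 3 | 4 ; HI100 | 58 | 2 | 3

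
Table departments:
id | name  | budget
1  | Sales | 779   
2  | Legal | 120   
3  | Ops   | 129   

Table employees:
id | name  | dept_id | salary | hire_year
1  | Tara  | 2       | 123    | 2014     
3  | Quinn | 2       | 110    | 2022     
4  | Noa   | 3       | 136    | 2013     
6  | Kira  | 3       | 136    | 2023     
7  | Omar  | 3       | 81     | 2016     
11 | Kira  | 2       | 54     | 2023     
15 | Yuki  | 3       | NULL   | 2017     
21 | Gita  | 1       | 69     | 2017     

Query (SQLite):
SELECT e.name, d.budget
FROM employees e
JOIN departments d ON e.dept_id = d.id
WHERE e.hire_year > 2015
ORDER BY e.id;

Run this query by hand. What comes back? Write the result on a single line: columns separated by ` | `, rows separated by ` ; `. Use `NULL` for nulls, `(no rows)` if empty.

Quinn | 120 ; Kira | 129 ; Omar | 129 ; Kira | 120 ; Yuki | 129 ; Gita | 779

Each employees row matches the departments row where dept_id = departments.id.
Then keep rows with e.hire_year > 2015.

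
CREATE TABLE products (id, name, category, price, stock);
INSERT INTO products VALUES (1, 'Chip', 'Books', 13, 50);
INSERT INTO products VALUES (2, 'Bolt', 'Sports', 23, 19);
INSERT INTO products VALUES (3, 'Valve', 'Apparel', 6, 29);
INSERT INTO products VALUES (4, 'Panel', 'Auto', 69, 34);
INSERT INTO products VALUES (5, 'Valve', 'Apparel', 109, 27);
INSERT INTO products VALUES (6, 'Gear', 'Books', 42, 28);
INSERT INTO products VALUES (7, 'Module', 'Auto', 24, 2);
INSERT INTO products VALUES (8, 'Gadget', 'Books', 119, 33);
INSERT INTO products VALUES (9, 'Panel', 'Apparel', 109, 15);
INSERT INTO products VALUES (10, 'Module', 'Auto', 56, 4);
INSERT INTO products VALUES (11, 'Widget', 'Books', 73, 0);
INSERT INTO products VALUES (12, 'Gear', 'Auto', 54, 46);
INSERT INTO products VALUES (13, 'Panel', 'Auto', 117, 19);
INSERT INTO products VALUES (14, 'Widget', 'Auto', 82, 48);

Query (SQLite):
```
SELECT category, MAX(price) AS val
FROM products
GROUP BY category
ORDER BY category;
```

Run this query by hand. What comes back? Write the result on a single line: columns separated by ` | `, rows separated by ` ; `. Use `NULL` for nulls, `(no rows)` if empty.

Partition products by category; compute MAX(price) within each group.
  Apparel: ids {3, 5, 9} → MAX(price)=109
  Auto: ids {4, 7, 10, 12, 13, 14} → MAX(price)=117
  Books: ids {1, 6, 8, 11} → MAX(price)=119
  Sports: ids {2} → MAX(price)=23

Apparel | 109 ; Auto | 117 ; Books | 119 ; Sports | 23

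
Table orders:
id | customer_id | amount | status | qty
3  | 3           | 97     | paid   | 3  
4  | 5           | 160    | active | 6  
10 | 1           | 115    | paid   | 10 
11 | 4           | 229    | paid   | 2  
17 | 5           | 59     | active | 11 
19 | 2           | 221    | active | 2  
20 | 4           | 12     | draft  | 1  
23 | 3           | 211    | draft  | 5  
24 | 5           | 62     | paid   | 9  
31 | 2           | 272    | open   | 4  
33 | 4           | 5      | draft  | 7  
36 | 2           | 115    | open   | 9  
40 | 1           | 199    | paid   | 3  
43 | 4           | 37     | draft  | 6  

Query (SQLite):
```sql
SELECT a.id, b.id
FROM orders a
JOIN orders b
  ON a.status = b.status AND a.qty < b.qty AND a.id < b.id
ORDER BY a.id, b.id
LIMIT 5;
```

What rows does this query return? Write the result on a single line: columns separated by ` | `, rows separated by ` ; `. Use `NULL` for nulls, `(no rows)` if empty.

Pairs (a,b) with same status, a.qty < b.qty, a.id < b.id.
status groups: active:{4,17,19} draft:{20,23,33,43} open:{31,36} paid:{3,10,11,24,40}
Ordered by (a.id, b.id); first 5.

3 | 10 ; 3 | 24 ; 4 | 17 ; 11 | 24 ; 11 | 40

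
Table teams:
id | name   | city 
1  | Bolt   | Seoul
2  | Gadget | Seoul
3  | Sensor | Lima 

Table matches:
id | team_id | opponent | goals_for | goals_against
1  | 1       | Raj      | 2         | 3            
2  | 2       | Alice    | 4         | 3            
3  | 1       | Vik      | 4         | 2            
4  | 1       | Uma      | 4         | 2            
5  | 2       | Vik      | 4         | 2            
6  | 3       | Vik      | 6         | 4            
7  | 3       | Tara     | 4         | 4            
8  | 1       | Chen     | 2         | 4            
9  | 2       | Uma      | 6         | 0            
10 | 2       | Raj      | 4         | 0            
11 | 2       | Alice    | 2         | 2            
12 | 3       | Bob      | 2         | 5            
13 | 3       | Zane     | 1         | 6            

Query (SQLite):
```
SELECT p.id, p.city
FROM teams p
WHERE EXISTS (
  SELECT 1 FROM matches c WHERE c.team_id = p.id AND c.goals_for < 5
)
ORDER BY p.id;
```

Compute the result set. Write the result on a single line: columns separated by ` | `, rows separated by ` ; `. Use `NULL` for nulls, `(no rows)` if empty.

1 | Seoul ; 2 | Seoul ; 3 | Lima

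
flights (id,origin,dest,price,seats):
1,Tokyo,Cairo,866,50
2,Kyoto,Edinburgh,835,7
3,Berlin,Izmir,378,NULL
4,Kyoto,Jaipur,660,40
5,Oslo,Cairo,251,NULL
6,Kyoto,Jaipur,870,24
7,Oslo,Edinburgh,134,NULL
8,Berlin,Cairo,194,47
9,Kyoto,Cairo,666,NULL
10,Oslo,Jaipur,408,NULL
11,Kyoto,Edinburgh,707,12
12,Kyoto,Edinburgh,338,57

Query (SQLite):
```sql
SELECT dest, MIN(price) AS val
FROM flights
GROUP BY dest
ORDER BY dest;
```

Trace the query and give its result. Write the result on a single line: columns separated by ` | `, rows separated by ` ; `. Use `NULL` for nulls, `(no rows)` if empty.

Cairo | 194 ; Edinburgh | 134 ; Izmir | 378 ; Jaipur | 408

Partition flights by dest; compute MIN(price) within each group.
  Cairo: ids {1, 5, 8, 9} → MIN(price)=194
  Edinburgh: ids {2, 7, 11, 12} → MIN(price)=134
  Izmir: ids {3} → MIN(price)=378
  Jaipur: ids {4, 6, 10} → MIN(price)=408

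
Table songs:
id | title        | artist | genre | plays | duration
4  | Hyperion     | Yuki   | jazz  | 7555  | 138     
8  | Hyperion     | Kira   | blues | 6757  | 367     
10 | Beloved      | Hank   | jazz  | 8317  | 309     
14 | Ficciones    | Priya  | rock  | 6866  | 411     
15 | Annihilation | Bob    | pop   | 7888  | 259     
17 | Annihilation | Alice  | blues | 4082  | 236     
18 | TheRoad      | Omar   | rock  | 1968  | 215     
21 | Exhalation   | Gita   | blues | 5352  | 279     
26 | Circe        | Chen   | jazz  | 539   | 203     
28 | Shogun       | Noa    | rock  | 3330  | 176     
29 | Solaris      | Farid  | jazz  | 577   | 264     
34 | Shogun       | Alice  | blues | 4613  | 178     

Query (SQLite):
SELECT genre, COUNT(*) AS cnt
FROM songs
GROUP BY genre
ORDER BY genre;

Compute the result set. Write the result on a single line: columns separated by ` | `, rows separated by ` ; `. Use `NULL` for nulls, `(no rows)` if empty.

Partition songs by genre; compute COUNT(*) within each group.
  blues: ids {8, 17, 21, 34} → COUNT(*)=4
  jazz: ids {4, 10, 26, 29} → COUNT(*)=4
  pop: ids {15} → COUNT(*)=1
  rock: ids {14, 18, 28} → COUNT(*)=3

blues | 4 ; jazz | 4 ; pop | 1 ; rock | 3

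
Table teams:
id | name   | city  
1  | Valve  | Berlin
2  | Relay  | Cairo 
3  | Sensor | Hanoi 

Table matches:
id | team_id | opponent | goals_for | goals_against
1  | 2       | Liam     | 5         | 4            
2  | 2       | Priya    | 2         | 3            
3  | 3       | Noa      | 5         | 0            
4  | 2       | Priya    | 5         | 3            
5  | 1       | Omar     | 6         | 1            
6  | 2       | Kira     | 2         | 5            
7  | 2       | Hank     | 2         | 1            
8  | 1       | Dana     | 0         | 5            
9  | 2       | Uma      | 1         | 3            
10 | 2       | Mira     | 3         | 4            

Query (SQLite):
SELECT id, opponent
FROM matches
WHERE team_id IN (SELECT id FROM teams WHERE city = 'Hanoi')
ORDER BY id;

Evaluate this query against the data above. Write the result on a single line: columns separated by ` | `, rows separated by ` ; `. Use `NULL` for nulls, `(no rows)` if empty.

Inner query: teams.id where city = 'Hanoi'.
Outer: keep matches rows whose team_id is in that set.
Inner query → {3}

3 | Noa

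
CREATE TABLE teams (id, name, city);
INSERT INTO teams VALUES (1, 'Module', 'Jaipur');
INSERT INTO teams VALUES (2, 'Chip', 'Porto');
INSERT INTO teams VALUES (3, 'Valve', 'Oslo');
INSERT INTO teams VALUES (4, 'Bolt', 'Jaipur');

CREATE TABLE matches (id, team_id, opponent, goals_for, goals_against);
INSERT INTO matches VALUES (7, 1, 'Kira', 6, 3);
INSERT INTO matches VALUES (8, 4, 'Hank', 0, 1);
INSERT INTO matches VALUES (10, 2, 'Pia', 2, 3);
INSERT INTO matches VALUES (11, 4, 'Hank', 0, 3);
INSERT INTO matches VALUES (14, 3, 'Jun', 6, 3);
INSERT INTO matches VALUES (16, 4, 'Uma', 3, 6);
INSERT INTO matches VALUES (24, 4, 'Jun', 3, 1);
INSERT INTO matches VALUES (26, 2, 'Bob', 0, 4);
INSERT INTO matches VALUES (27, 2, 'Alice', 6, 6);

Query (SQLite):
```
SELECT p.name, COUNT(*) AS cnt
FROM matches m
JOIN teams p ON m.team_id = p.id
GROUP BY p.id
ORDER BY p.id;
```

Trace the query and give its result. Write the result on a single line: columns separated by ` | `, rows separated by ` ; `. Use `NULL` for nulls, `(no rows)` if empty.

Module | 1 ; Chip | 3 ; Valve | 1 ; Bolt | 4

Join each matches row to its teams via team_id.
Group joined rows by teams.id; compute COUNT(*) per group.
  1: ids {7} → COUNT(*)=1
  2: ids {10, 26, 27} → COUNT(*)=3
  3: ids {14} → COUNT(*)=1
  4: ids {8, 11, 16, 24} → COUNT(*)=4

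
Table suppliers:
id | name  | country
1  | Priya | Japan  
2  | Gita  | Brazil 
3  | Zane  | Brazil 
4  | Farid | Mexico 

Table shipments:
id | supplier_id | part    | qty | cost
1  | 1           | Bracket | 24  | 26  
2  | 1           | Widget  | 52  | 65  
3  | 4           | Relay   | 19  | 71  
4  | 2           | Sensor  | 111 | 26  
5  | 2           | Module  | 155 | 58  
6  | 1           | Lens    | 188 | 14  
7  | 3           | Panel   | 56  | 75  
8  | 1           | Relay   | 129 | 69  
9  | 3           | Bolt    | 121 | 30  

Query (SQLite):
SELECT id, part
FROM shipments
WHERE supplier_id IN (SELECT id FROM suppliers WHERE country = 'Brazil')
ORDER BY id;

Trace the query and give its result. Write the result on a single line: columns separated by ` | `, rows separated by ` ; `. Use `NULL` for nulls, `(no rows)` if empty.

Inner query: suppliers.id where country = 'Brazil'.
Outer: keep shipments rows whose supplier_id is in that set.
Inner query → {2, 3}

4 | Sensor ; 5 | Module ; 7 | Panel ; 9 | Bolt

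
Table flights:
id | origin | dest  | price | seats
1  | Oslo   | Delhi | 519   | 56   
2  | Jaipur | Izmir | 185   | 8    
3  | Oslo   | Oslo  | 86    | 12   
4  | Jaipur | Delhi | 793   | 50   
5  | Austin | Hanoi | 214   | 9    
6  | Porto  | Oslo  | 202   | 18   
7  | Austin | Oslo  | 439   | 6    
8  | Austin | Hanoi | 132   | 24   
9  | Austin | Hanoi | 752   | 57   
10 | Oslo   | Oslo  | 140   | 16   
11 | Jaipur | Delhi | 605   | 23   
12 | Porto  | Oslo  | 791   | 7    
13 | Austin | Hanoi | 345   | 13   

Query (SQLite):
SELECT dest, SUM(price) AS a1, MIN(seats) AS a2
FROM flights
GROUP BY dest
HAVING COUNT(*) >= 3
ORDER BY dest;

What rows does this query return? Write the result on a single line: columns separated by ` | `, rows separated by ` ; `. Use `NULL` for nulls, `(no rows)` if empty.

Group flights by dest.
Per group compute: SUM(price), MIN(seats).
HAVING: drop groups with fewer than 3 rows.
  Delhi: ids {1, 4, 11} → SUM(price)=1917, MIN(seats)=23
  Hanoi: ids {5, 8, 9, 13} → SUM(price)=1443, MIN(seats)=9
  Izmir: ids {2} → SUM(price)=185, MIN(seats)=8
  Oslo: ids {3, 6, 7, 10, 12} → SUM(price)=1658, MIN(seats)=6

Delhi | 1917 | 23 ; Hanoi | 1443 | 9 ; Oslo | 1658 | 6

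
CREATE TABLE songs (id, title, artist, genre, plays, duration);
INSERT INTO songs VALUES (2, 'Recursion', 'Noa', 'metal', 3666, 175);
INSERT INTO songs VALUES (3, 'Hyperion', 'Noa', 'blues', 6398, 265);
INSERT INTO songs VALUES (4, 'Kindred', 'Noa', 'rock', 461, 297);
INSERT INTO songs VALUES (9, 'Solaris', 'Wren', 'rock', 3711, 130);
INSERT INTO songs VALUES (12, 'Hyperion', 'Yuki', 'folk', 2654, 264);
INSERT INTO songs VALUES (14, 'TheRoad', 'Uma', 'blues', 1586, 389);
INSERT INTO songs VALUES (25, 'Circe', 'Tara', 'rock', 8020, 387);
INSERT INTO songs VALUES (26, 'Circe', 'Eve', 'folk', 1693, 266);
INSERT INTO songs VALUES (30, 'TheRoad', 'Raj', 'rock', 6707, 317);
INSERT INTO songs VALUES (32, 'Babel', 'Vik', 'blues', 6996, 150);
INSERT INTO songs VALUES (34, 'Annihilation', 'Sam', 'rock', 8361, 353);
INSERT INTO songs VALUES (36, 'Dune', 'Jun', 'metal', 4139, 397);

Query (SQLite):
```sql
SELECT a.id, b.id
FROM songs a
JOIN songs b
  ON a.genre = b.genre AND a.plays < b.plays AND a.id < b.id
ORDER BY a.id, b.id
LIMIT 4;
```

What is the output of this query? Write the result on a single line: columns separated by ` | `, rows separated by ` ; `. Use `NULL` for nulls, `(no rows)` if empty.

Pairs (a,b) with same genre, a.plays < b.plays, a.id < b.id.
genre groups: blues:{3,14,32} folk:{12,26} metal:{2,36} rock:{4,9,25,30,34}
Ordered by (a.id, b.id); first 4.

2 | 36 ; 3 | 32 ; 4 | 9 ; 4 | 25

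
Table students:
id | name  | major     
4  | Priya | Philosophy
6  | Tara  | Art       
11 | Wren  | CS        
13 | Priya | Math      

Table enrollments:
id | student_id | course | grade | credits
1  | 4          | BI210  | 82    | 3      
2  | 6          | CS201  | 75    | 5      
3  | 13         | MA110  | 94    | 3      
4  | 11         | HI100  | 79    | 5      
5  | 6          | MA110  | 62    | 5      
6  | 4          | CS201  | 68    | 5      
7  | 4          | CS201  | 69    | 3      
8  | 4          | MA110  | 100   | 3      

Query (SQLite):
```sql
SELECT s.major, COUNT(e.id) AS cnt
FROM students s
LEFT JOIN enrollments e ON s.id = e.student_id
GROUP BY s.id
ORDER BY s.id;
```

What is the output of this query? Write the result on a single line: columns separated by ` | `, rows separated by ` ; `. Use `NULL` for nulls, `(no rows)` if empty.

Philosophy | 4 ; Art | 2 ; CS | 1 ; Math | 1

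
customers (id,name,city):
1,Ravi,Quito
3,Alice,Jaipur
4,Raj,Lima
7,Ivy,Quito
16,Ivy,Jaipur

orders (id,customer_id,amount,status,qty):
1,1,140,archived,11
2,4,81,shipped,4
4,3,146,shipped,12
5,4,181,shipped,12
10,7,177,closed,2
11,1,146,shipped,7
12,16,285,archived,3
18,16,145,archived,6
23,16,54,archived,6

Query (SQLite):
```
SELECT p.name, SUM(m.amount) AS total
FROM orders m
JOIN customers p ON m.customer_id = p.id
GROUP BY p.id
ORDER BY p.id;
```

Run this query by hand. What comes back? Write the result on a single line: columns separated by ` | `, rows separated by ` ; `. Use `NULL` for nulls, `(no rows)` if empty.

Join each orders row to its customers via customer_id.
Group joined rows by customers.id; compute SUM(m.amount) per group.
  1: ids {1, 11} → SUM(m.amount)=286
  3: ids {4} → SUM(m.amount)=146
  4: ids {2, 5} → SUM(m.amount)=262
  7: ids {10} → SUM(m.amount)=177
  16: ids {12, 18, 23} → SUM(m.amount)=484

Ravi | 286 ; Alice | 146 ; Raj | 262 ; Ivy | 177 ; Ivy | 484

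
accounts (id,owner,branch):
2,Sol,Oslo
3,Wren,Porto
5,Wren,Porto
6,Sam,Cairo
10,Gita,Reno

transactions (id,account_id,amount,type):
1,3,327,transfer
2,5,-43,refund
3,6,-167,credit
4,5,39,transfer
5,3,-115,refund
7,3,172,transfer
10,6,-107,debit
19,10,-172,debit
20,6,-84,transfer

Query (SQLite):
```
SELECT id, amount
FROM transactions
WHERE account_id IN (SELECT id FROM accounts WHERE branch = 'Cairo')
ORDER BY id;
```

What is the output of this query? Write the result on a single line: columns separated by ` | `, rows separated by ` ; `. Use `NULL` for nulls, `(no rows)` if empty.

3 | -167 ; 10 | -107 ; 20 | -84

Inner query: accounts.id where branch = 'Cairo'.
Outer: keep transactions rows whose account_id is in that set.
Inner query → {6}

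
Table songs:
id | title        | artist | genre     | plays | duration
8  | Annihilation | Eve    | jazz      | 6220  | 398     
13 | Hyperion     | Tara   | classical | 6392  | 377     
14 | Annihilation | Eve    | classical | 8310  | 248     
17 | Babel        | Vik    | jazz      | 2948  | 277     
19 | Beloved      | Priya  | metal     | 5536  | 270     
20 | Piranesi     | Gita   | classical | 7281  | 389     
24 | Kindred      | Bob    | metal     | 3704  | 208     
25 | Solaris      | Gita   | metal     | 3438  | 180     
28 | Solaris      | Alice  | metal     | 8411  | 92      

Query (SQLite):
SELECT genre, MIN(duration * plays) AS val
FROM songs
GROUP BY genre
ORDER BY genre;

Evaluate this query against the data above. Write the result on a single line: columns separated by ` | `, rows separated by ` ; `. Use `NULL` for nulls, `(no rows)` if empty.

classical | 2060880 ; jazz | 816596 ; metal | 618840

For each row compute duration * plays.
Group by genre; take MIN of the expression per group.
  classical: ids {13, 14, 20} → MIN(duration * plays)=2060880
  jazz: ids {8, 17} → MIN(duration * plays)=816596
  metal: ids {19, 24, 25, 28} → MIN(duration * plays)=618840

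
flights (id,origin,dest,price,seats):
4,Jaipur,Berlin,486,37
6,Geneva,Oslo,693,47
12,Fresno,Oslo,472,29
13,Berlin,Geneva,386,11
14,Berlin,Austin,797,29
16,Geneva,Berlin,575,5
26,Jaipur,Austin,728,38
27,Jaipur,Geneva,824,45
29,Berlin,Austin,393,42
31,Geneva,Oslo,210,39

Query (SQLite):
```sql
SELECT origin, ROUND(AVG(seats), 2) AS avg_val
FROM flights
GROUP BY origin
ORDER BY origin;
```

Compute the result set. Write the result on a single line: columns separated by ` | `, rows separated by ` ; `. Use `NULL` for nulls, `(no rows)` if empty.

Partition flights by origin; compute ROUND(AVG(seats), 2) within each group.
  Berlin: ids {13, 14, 29} → ROUND(AVG(seats), 2)=27.33
  Fresno: ids {12} → ROUND(AVG(seats), 2)=29
  Geneva: ids {6, 16, 31} → ROUND(AVG(seats), 2)=30.33
  Jaipur: ids {4, 26, 27} → ROUND(AVG(seats), 2)=40

Berlin | 27.33 ; Fresno | 29 ; Geneva | 30.33 ; Jaipur | 40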